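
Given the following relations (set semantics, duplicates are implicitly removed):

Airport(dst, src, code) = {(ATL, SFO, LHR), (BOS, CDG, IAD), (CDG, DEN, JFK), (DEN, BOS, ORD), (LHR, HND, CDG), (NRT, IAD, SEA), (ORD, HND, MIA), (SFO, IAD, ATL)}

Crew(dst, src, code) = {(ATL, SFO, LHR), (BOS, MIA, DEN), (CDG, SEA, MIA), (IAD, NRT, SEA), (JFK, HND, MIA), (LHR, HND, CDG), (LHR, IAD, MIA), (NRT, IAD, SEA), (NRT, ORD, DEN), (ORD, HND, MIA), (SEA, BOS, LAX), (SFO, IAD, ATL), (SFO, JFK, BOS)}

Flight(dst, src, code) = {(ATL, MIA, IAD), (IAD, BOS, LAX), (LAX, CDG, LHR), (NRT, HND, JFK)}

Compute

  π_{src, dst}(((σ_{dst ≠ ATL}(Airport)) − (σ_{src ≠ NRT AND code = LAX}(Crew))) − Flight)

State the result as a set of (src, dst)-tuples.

{(BOS, DEN), (CDG, BOS), (DEN, CDG), (HND, LHR), (HND, ORD), (IAD, NRT), (IAD, SFO)}

σ[dst ≠ ATL]: keep tuples satisfying dst ≠ ATL → {(BOS, CDG, IAD), (CDG, DEN, JFK), (DEN, BOS, ORD), (LHR, HND, CDG), (NRT, IAD, SEA), (ORD, HND, MIA), (SFO, IAD, ATL)}
σ[src ≠ NRT AND code = LAX]: keep tuples satisfying src ≠ NRT AND code = LAX → {(SEA, BOS, LAX)}
Difference: {(BOS, CDG, IAD), (CDG, DEN, JFK), (DEN, BOS, ORD), (LHR, HND, CDG), (NRT, IAD, SEA), (ORD, HND, MIA), (SFO, IAD, ATL)} with {(SEA, BOS, LAX)} → {(BOS, CDG, IAD), (CDG, DEN, JFK), (DEN, BOS, ORD), (LHR, HND, CDG), (NRT, IAD, SEA), (ORD, HND, MIA), (SFO, IAD, ATL)}
Difference: {(BOS, CDG, IAD), (CDG, DEN, JFK), (DEN, BOS, ORD), (LHR, HND, CDG), (NRT, IAD, SEA), (ORD, HND, MIA), (SFO, IAD, ATL)} with {(ATL, MIA, IAD), (IAD, BOS, LAX), (LAX, CDG, LHR), (NRT, HND, JFK)} → {(BOS, CDG, IAD), (CDG, DEN, JFK), (DEN, BOS, ORD), (LHR, HND, CDG), (NRT, IAD, SEA), (ORD, HND, MIA), (SFO, IAD, ATL)}
Keep only column(s) src, dst: {(BOS, DEN), (CDG, BOS), (DEN, CDG), (HND, LHR), (HND, ORD), (IAD, NRT), (IAD, SFO)}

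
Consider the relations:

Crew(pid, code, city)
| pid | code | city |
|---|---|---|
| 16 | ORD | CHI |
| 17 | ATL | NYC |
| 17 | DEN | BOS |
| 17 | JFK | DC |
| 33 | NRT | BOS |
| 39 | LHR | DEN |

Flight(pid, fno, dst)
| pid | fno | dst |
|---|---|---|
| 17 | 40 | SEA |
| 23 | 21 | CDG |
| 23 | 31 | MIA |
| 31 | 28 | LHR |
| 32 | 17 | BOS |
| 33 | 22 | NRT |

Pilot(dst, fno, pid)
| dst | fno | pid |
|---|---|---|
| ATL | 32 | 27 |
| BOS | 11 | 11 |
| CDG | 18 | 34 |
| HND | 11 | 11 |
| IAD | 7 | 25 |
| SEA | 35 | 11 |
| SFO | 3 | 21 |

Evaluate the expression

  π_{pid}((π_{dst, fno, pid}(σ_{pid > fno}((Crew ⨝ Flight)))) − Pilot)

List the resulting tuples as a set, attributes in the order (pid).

{33}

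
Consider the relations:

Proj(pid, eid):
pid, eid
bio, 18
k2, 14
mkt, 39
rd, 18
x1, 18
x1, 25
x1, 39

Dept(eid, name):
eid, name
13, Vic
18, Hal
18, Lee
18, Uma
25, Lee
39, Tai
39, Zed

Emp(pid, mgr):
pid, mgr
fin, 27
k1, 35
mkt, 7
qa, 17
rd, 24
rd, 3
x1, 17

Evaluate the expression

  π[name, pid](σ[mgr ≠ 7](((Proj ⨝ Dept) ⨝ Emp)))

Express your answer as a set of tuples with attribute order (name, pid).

{(Hal, rd), (Hal, x1), (Lee, rd), (Lee, x1), (Tai, x1), (Uma, rd), (Uma, x1), (Zed, x1)}

Joining Proj and Dept on eid yields {(bio, 18, Hal), (bio, 18, Lee), (bio, 18, Uma), (mkt, 39, Tai), (mkt, 39, Zed), (rd, 18, Hal), (rd, 18, Lee), (rd, 18, Uma), (x1, 18, Hal), (x1, 18, Lee), (x1, 18, Uma), (x1, 25, Lee), (x1, 39, Tai), (x1, 39, Zed)}.
Joining (Proj ⨝ Dept) and Emp on pid yields {(mkt, 39, Tai, 7), (mkt, 39, Zed, 7), (rd, 18, Hal, 24), (rd, 18, Hal, 3), (rd, 18, Lee, 24), (rd, 18, Lee, 3), (rd, 18, Uma, 24), (rd, 18, Uma, 3), (x1, 18, Hal, 17), (x1, 18, Lee, 17), (x1, 18, Uma, 17), (x1, 25, Lee, 17), (x1, 39, Tai, 17), (x1, 39, Zed, 17)}.
Apply σ_{mgr ≠ 7}; surviving tuples: {(rd, 18, Hal, 24), (rd, 18, Hal, 3), (rd, 18, Lee, 24), (rd, 18, Lee, 3), (rd, 18, Uma, 24), (rd, 18, Uma, 3), (x1, 18, Hal, 17), (x1, 18, Lee, 17), (x1, 18, Uma, 17), (x1, 25, Lee, 17), (x1, 39, Tai, 17), (x1, 39, Zed, 17)}
Projecting to name, pid (4 duplicate(s) eliminated): {(Hal, rd), (Hal, x1), (Lee, rd), (Lee, x1), (Tai, x1), (Uma, rd), (Uma, x1), (Zed, x1)}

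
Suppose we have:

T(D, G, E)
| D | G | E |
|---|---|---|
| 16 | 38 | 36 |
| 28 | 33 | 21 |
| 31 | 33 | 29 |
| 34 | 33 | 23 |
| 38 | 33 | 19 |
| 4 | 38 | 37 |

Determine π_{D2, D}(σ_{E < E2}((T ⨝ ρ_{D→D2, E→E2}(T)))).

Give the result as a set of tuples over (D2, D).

{(28, 38), (31, 28), (31, 34), (31, 38), (34, 28), (34, 38), (4, 16)}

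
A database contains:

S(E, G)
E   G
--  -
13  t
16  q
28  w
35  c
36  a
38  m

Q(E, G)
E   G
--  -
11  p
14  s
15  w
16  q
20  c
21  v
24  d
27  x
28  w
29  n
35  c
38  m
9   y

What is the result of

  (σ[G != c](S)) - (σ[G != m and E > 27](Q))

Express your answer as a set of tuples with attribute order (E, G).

σ[G != c]: keep tuples satisfying G != c → {(13, t), (16, q), (28, w), (36, a), (38, m)}
σ[G != m and E > 27]: keep tuples satisfying G != m and E > 27 → {(28, w), (29, n), (35, c)}
Set difference of the two operands is {(13, t), (16, q), (36, a), (38, m)}.

{(13, t), (16, q), (36, a), (38, m)}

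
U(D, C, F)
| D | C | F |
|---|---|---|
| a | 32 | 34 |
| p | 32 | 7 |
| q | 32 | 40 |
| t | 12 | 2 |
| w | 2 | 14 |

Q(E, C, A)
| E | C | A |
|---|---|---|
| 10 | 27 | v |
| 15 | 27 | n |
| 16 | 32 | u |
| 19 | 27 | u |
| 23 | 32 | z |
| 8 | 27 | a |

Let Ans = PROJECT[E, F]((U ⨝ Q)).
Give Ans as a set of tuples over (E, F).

Natural join on C: {(a, 32, 34, 16, u), (a, 32, 34, 23, z), (p, 32, 7, 16, u), (p, 32, 7, 23, z), (q, 32, 40, 16, u), (q, 32, 40, 23, z)}
π_{E, F} gives {(16, 34), (16, 40), (16, 7), (23, 34), (23, 40), (23, 7)}.

{(16, 34), (16, 40), (16, 7), (23, 34), (23, 40), (23, 7)}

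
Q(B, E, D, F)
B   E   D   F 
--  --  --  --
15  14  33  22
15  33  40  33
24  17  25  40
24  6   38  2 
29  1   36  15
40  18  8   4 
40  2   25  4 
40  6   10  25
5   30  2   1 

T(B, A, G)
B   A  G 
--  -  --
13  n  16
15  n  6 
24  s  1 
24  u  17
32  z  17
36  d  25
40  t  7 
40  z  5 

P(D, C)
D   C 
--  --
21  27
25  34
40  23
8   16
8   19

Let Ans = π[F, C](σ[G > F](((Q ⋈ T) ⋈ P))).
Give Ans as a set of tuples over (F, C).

{(4, 16), (4, 19), (4, 34)}

Natural join on B: {(15, 14, 33, 22, n, 6), (15, 33, 40, 33, n, 6), (24, 17, 25, 40, s, 1), (24, 17, 25, 40, u, 17), (24, 6, 38, 2, s, 1), (24, 6, 38, 2, u, 17), (40, 18, 8, 4, t, 7), (40, 18, 8, 4, z, 5), (40, 2, 25, 4, t, 7), (40, 2, 25, 4, z, 5), (40, 6, 10, 25, t, 7), (40, 6, 10, 25, z, 5)}
Natural join on D: {(15, 33, 40, 33, n, 6, 23), (24, 17, 25, 40, s, 1, 34), (24, 17, 25, 40, u, 17, 34), (40, 18, 8, 4, t, 7, 16), (40, 18, 8, 4, t, 7, 19), (40, 18, 8, 4, z, 5, 16), (40, 18, 8, 4, z, 5, 19), (40, 2, 25, 4, t, 7, 34), (40, 2, 25, 4, z, 5, 34)}
Apply σ_{G > F}; surviving tuples: {(40, 18, 8, 4, t, 7, 16), (40, 18, 8, 4, t, 7, 19), (40, 18, 8, 4, z, 5, 16), (40, 18, 8, 4, z, 5, 19), (40, 2, 25, 4, t, 7, 34), (40, 2, 25, 4, z, 5, 34)}
Projecting to F, C (3 duplicate(s) eliminated): {(4, 16), (4, 19), (4, 34)}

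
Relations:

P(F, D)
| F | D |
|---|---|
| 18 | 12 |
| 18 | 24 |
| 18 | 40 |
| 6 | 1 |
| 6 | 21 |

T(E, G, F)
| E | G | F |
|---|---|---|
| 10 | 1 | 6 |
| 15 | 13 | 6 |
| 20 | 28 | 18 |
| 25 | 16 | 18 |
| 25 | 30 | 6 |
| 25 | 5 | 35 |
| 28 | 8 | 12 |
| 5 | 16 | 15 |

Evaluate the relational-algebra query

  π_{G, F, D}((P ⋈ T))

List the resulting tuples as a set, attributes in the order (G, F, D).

{(1, 6, 1), (1, 6, 21), (13, 6, 1), (13, 6, 21), (16, 18, 12), (16, 18, 24), (16, 18, 40), (28, 18, 12), (28, 18, 24), (28, 18, 40), (30, 6, 1), (30, 6, 21)}

Joining P and T on F yields {(18, 12, 20, 28), (18, 12, 25, 16), (18, 24, 20, 28), (18, 24, 25, 16), (18, 40, 20, 28), (18, 40, 25, 16), (6, 1, 10, 1), (6, 1, 15, 13), (6, 1, 25, 30), (6, 21, 10, 1), (6, 21, 15, 13), (6, 21, 25, 30)}.
π[G, F, D]: project onto (G, F, D) → {(1, 6, 1), (1, 6, 21), (13, 6, 1), (13, 6, 21), (16, 18, 12), (16, 18, 24), (16, 18, 40), (28, 18, 12), (28, 18, 24), (28, 18, 40), (30, 6, 1), (30, 6, 21)}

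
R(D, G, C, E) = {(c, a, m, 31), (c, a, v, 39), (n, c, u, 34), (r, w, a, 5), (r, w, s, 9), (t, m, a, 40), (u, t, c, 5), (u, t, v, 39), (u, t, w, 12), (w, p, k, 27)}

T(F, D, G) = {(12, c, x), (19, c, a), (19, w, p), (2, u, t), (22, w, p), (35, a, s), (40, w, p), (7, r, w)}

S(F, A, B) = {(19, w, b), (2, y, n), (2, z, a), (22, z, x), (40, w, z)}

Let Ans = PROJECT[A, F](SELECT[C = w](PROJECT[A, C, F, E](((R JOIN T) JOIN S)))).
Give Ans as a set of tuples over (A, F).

{(y, 2), (z, 2)}

Joining R and T on D, G yields {(c, a, m, 31, 19), (c, a, v, 39, 19), (r, w, a, 5, 7), (r, w, s, 9, 7), (u, t, c, 5, 2), (u, t, v, 39, 2), (u, t, w, 12, 2), (w, p, k, 27, 19), (w, p, k, 27, 22), (w, p, k, 27, 40)}.
Joining (R JOIN T) and S on F yields {(c, a, m, 31, 19, w, b), (c, a, v, 39, 19, w, b), (u, t, c, 5, 2, y, n), (u, t, c, 5, 2, z, a), (u, t, v, 39, 2, y, n), (u, t, v, 39, 2, z, a), (u, t, w, 12, 2, y, n), (u, t, w, 12, 2, z, a), (w, p, k, 27, 19, w, b), (w, p, k, 27, 22, z, x), (w, p, k, 27, 40, w, z)}.
Projecting to A, C, F, E: {(w, k, 19, 27), (w, k, 40, 27), (w, m, 19, 31), (w, v, 19, 39), (y, c, 2, 5), (y, v, 2, 39), (y, w, 2, 12), (z, c, 2, 5), (z, k, 22, 27), (z, v, 2, 39), (z, w, 2, 12)}
Filtering on C = w leaves {(y, w, 2, 12), (z, w, 2, 12)}.
Projecting to A, F: {(y, 2), (z, 2)}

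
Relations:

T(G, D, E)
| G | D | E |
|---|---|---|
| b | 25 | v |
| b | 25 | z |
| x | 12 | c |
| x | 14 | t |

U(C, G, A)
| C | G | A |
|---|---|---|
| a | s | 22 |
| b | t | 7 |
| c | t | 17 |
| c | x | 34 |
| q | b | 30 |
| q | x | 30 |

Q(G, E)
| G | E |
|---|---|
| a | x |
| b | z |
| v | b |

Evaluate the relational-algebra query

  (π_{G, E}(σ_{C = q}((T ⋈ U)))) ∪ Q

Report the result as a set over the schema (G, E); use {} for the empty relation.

{(a, x), (b, v), (b, z), (v, b), (x, c), (x, t)}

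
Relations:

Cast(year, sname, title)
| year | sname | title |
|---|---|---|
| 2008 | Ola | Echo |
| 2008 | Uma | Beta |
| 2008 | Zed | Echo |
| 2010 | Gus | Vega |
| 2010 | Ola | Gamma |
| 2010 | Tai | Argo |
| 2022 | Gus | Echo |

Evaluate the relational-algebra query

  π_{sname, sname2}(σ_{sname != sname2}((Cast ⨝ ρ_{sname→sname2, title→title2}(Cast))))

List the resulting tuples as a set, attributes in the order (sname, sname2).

{(Gus, Ola), (Gus, Tai), (Ola, Gus), (Ola, Tai), (Ola, Uma), (Ola, Zed), (Tai, Gus), (Tai, Ola), (Uma, Ola), (Uma, Zed), (Zed, Ola), (Zed, Uma)}

ρ[sname→sname2, title→title2]: schema becomes (year, sname2, title2); tuples unchanged.
Natural join on year: {(2008, Ola, Echo, Ola, Echo), (2008, Ola, Echo, Uma, Beta), (2008, Ola, Echo, Zed, Echo), (2008, Uma, Beta, Ola, Echo), (2008, Uma, Beta, Uma, Beta), (2008, Uma, Beta, Zed, Echo), (2008, Zed, Echo, Ola, Echo), (2008, Zed, Echo, Uma, Beta), (2008, Zed, Echo, Zed, Echo), (2010, Gus, Vega, Gus, Vega), (2010, Gus, Vega, Ola, Gamma), (2010, Gus, Vega, Tai, Argo), (2010, Ola, Gamma, Gus, Vega), (2010, Ola, Gamma, Ola, Gamma), (2010, Ola, Gamma, Tai, Argo), (2010, Tai, Argo, Gus, Vega), (2010, Tai, Argo, Ola, Gamma), (2010, Tai, Argo, Tai, Argo), (2022, Gus, Echo, Gus, Echo)}
Filtering on sname != sname2 leaves {(2008, Ola, Echo, Uma, Beta), (2008, Ola, Echo, Zed, Echo), (2008, Uma, Beta, Ola, Echo), (2008, Uma, Beta, Zed, Echo), (2008, Zed, Echo, Ola, Echo), (2008, Zed, Echo, Uma, Beta), (2010, Gus, Vega, Ola, Gamma), (2010, Gus, Vega, Tai, Argo), (2010, Ola, Gamma, Gus, Vega), (2010, Ola, Gamma, Tai, Argo), (2010, Tai, Argo, Gus, Vega), (2010, Tai, Argo, Ola, Gamma)}.
Keep only column(s) sname, sname2: {(Gus, Ola), (Gus, Tai), (Ola, Gus), (Ola, Tai), (Ola, Uma), (Ola, Zed), (Tai, Gus), (Tai, Ola), (Uma, Ola), (Uma, Zed), (Zed, Ola), (Zed, Uma)}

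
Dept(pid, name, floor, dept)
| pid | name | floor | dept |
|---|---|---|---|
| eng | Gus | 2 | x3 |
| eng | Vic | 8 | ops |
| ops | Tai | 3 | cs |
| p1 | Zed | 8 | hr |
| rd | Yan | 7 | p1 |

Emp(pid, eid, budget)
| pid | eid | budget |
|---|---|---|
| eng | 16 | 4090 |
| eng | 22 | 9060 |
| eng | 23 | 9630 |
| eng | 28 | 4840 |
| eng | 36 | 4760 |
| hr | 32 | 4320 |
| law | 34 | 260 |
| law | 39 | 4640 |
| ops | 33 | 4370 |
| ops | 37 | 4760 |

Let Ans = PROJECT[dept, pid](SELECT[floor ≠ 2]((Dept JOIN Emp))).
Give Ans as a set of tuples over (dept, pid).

{(cs, ops), (ops, eng)}

Joining Dept and Emp on pid yields {(eng, Gus, 2, x3, 16, 4090), (eng, Gus, 2, x3, 22, 9060), (eng, Gus, 2, x3, 23, 9630), (eng, Gus, 2, x3, 28, 4840), (eng, Gus, 2, x3, 36, 4760), (eng, Vic, 8, ops, 16, 4090), (eng, Vic, 8, ops, 22, 9060), (eng, Vic, 8, ops, 23, 9630), (eng, Vic, 8, ops, 28, 4840), (eng, Vic, 8, ops, 36, 4760), (ops, Tai, 3, cs, 33, 4370), (ops, Tai, 3, cs, 37, 4760)}.
σ[floor ≠ 2]: keep tuples satisfying floor ≠ 2 → {(eng, Vic, 8, ops, 16, 4090), (eng, Vic, 8, ops, 22, 9060), (eng, Vic, 8, ops, 23, 9630), (eng, Vic, 8, ops, 28, 4840), (eng, Vic, 8, ops, 36, 4760), (ops, Tai, 3, cs, 33, 4370), (ops, Tai, 3, cs, 37, 4760)}
π_{dept, pid} gives {(cs, ops), (ops, eng)} (5 duplicate(s) eliminated).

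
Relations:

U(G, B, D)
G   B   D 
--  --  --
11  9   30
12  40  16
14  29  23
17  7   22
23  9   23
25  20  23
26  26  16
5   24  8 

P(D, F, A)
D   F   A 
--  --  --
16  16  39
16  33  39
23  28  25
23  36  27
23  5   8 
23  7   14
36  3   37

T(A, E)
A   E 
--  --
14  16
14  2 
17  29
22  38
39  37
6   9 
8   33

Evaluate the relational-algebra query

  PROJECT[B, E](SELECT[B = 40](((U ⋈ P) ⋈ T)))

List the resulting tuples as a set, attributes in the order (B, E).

{(40, 37)}

Joining U and P on D yields {(12, 40, 16, 16, 39), (12, 40, 16, 33, 39), (14, 29, 23, 28, 25), (14, 29, 23, 36, 27), (14, 29, 23, 5, 8), (14, 29, 23, 7, 14), (23, 9, 23, 28, 25), (23, 9, 23, 36, 27), (23, 9, 23, 5, 8), (23, 9, 23, 7, 14), (25, 20, 23, 28, 25), (25, 20, 23, 36, 27), (25, 20, 23, 5, 8), (25, 20, 23, 7, 14), (26, 26, 16, 16, 39), (26, 26, 16, 33, 39)}.
Joining (U ⋈ P) and T on A yields {(12, 40, 16, 16, 39, 37), (12, 40, 16, 33, 39, 37), (14, 29, 23, 5, 8, 33), (14, 29, 23, 7, 14, 16), (14, 29, 23, 7, 14, 2), (23, 9, 23, 5, 8, 33), (23, 9, 23, 7, 14, 16), (23, 9, 23, 7, 14, 2), (25, 20, 23, 5, 8, 33), (25, 20, 23, 7, 14, 16), (25, 20, 23, 7, 14, 2), (26, 26, 16, 16, 39, 37), (26, 26, 16, 33, 39, 37)}.
Selection B = 40: {(12, 40, 16, 16, 39, 37), (12, 40, 16, 33, 39, 37)}
Projecting to B, E (1 duplicate(s) eliminated): {(40, 37)}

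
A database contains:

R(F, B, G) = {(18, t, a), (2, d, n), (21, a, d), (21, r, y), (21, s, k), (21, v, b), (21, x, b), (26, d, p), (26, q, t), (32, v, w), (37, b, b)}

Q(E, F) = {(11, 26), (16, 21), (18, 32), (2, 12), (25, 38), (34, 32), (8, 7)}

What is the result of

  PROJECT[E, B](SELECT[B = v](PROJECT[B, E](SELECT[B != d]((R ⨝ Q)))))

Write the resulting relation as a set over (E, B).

Joining R and Q on F yields {(21, a, d, 16), (21, r, y, 16), (21, s, k, 16), (21, v, b, 16), (21, x, b, 16), (26, d, p, 11), (26, q, t, 11), (32, v, w, 18), (32, v, w, 34)}.
Filtering on B != d leaves {(21, a, d, 16), (21, r, y, 16), (21, s, k, 16), (21, v, b, 16), (21, x, b, 16), (26, q, t, 11), (32, v, w, 18), (32, v, w, 34)}.
Projecting to B, E: {(a, 16), (q, 11), (r, 16), (s, 16), (v, 16), (v, 18), (v, 34), (x, 16)}
Filtering on B = v leaves {(v, 16), (v, 18), (v, 34)}.
Projecting to E, B: {(16, v), (18, v), (34, v)}

{(16, v), (18, v), (34, v)}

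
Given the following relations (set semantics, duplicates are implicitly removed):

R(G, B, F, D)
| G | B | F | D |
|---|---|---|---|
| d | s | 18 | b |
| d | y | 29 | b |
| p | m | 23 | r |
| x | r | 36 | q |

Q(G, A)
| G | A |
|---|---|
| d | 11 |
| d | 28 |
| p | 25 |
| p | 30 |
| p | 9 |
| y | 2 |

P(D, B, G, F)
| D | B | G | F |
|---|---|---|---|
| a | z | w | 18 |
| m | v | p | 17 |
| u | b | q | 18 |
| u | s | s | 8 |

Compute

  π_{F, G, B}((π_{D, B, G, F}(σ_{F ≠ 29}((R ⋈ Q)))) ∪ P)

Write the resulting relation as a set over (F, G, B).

R ⋈ Q (natural join on G): {(d, s, 18, b, 11), (d, s, 18, b, 28), (d, y, 29, b, 11), (d, y, 29, b, 28), (p, m, 23, r, 25), (p, m, 23, r, 30), (p, m, 23, r, 9)}
Apply σ_{F ≠ 29}; surviving tuples: {(d, s, 18, b, 11), (d, s, 18, b, 28), (p, m, 23, r, 25), (p, m, 23, r, 30), (p, m, 23, r, 9)}
Projecting to D, B, G, F (3 duplicate(s) eliminated): {(b, s, d, 18), (r, m, p, 23)}
Set union of the two operands is {(a, z, w, 18), (b, s, d, 18), (m, v, p, 17), (r, m, p, 23), (u, b, q, 18), (u, s, s, 8)}.
Projecting to F, G, B: {(17, p, v), (18, d, s), (18, q, b), (18, w, z), (23, p, m), (8, s, s)}

{(17, p, v), (18, d, s), (18, q, b), (18, w, z), (23, p, m), (8, s, s)}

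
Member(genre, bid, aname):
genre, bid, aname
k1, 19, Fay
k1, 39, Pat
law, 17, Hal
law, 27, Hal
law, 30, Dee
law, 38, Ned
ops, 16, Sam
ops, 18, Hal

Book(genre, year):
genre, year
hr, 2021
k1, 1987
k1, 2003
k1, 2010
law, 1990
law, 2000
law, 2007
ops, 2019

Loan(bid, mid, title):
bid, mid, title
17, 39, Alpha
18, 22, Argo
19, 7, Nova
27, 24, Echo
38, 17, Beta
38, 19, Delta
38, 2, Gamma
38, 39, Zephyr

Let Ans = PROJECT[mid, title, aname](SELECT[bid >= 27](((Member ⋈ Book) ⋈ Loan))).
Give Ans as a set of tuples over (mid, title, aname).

{(17, Beta, Ned), (19, Delta, Ned), (2, Gamma, Ned), (24, Echo, Hal), (39, Zephyr, Ned)}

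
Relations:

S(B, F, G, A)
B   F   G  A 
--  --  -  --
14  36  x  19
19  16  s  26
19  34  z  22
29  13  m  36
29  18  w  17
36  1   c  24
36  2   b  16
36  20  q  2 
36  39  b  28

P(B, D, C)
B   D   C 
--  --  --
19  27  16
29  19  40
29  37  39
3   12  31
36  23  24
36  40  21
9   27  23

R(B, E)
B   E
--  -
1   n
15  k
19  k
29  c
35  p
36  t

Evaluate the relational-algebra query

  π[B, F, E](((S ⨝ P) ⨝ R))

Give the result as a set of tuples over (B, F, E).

S ⋈ P (natural join on B): {(19, 16, s, 26, 27, 16), (19, 34, z, 22, 27, 16), (29, 13, m, 36, 19, 40), (29, 13, m, 36, 37, 39), (29, 18, w, 17, 19, 40), (29, 18, w, 17, 37, 39), (36, 1, c, 24, 23, 24), (36, 1, c, 24, 40, 21), (36, 2, b, 16, 23, 24), (36, 2, b, 16, 40, 21), (36, 20, q, 2, 23, 24), (36, 20, q, 2, 40, 21), (36, 39, b, 28, 23, 24), (36, 39, b, 28, 40, 21)}
(S ⨝ P) ⋈ R (natural join on B): {(19, 16, s, 26, 27, 16, k), (19, 34, z, 22, 27, 16, k), (29, 13, m, 36, 19, 40, c), (29, 13, m, 36, 37, 39, c), (29, 18, w, 17, 19, 40, c), (29, 18, w, 17, 37, 39, c), (36, 1, c, 24, 23, 24, t), (36, 1, c, 24, 40, 21, t), (36, 2, b, 16, 23, 24, t), (36, 2, b, 16, 40, 21, t), (36, 20, q, 2, 23, 24, t), (36, 20, q, 2, 40, 21, t), (36, 39, b, 28, 23, 24, t), (36, 39, b, 28, 40, 21, t)}
π_{B, F, E} gives {(19, 16, k), (19, 34, k), (29, 13, c), (29, 18, c), (36, 1, t), (36, 2, t), (36, 20, t), (36, 39, t)} (6 duplicate(s) eliminated).

{(19, 16, k), (19, 34, k), (29, 13, c), (29, 18, c), (36, 1, t), (36, 2, t), (36, 20, t), (36, 39, t)}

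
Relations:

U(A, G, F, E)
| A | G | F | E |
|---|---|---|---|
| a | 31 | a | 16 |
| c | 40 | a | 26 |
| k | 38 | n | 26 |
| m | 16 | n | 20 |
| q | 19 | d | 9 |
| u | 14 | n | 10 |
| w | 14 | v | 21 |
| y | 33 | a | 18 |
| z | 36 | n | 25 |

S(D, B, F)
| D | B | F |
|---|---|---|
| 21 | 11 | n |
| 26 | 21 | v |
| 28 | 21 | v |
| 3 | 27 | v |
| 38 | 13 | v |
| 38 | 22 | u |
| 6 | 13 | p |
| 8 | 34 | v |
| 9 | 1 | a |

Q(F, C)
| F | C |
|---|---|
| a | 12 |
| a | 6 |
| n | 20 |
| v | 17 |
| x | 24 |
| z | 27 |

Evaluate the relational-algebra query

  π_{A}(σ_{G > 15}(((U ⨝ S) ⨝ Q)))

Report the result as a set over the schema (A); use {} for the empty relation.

{a, c, k, m, y, z}

U ⋈ S (natural join on F): {(a, 31, a, 16, 9, 1), (c, 40, a, 26, 9, 1), (k, 38, n, 26, 21, 11), (m, 16, n, 20, 21, 11), (u, 14, n, 10, 21, 11), (w, 14, v, 21, 26, 21), (w, 14, v, 21, 28, 21), (w, 14, v, 21, 3, 27), (w, 14, v, 21, 38, 13), (w, 14, v, 21, 8, 34), (y, 33, a, 18, 9, 1), (z, 36, n, 25, 21, 11)}
(U ⨝ S) ⋈ Q (natural join on F): {(a, 31, a, 16, 9, 1, 12), (a, 31, a, 16, 9, 1, 6), (c, 40, a, 26, 9, 1, 12), (c, 40, a, 26, 9, 1, 6), (k, 38, n, 26, 21, 11, 20), (m, 16, n, 20, 21, 11, 20), (u, 14, n, 10, 21, 11, 20), (w, 14, v, 21, 26, 21, 17), (w, 14, v, 21, 28, 21, 17), (w, 14, v, 21, 3, 27, 17), (w, 14, v, 21, 38, 13, 17), (w, 14, v, 21, 8, 34, 17), (y, 33, a, 18, 9, 1, 12), (y, 33, a, 18, 9, 1, 6), (z, 36, n, 25, 21, 11, 20)}
Selection G > 15: {(a, 31, a, 16, 9, 1, 12), (a, 31, a, 16, 9, 1, 6), (c, 40, a, 26, 9, 1, 12), (c, 40, a, 26, 9, 1, 6), (k, 38, n, 26, 21, 11, 20), (m, 16, n, 20, 21, 11, 20), (y, 33, a, 18, 9, 1, 12), (y, 33, a, 18, 9, 1, 6), (z, 36, n, 25, 21, 11, 20)}
π[A]: project onto (A) (3 duplicate(s) eliminated) → {a, c, k, m, y, z}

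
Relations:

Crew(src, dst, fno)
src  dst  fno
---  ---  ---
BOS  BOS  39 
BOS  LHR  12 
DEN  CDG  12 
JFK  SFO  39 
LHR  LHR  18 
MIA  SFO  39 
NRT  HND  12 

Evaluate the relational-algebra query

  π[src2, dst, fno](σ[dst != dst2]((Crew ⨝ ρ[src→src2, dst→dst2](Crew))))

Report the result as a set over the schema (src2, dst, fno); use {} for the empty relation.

{(BOS, CDG, 12), (BOS, HND, 12), (BOS, SFO, 39), (DEN, HND, 12), (DEN, LHR, 12), (JFK, BOS, 39), (MIA, BOS, 39), (NRT, CDG, 12), (NRT, LHR, 12)}

ρ[src→src2, dst→dst2]: schema becomes (src2, dst2, fno); tuples unchanged.
Natural join on fno: {(BOS, BOS, 39, BOS, BOS), (BOS, BOS, 39, JFK, SFO), (BOS, BOS, 39, MIA, SFO), (BOS, LHR, 12, BOS, LHR), (BOS, LHR, 12, DEN, CDG), (BOS, LHR, 12, NRT, HND), (DEN, CDG, 12, BOS, LHR), (DEN, CDG, 12, DEN, CDG), (DEN, CDG, 12, NRT, HND), (JFK, SFO, 39, BOS, BOS), (JFK, SFO, 39, JFK, SFO), (JFK, SFO, 39, MIA, SFO), (LHR, LHR, 18, LHR, LHR), (MIA, SFO, 39, BOS, BOS), (MIA, SFO, 39, JFK, SFO), (MIA, SFO, 39, MIA, SFO), (NRT, HND, 12, BOS, LHR), (NRT, HND, 12, DEN, CDG), (NRT, HND, 12, NRT, HND)}
σ[dst != dst2]: keep tuples satisfying dst != dst2 → {(BOS, BOS, 39, JFK, SFO), (BOS, BOS, 39, MIA, SFO), (BOS, LHR, 12, DEN, CDG), (BOS, LHR, 12, NRT, HND), (DEN, CDG, 12, BOS, LHR), (DEN, CDG, 12, NRT, HND), (JFK, SFO, 39, BOS, BOS), (MIA, SFO, 39, BOS, BOS), (NRT, HND, 12, BOS, LHR), (NRT, HND, 12, DEN, CDG)}
π_{src2, dst, fno} gives {(BOS, CDG, 12), (BOS, HND, 12), (BOS, SFO, 39), (DEN, HND, 12), (DEN, LHR, 12), (JFK, BOS, 39), (MIA, BOS, 39), (NRT, CDG, 12), (NRT, LHR, 12)} (1 duplicate(s) eliminated).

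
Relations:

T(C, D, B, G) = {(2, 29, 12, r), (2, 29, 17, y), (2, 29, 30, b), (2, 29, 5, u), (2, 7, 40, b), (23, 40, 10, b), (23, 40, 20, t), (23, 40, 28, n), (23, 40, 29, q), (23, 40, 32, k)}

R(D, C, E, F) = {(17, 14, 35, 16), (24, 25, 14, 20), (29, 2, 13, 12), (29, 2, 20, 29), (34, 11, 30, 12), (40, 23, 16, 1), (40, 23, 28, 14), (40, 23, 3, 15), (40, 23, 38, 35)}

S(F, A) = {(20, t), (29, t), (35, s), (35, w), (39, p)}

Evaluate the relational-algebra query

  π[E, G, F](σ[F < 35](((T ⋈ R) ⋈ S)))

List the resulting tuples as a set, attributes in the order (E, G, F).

{(20, b, 29), (20, r, 29), (20, u, 29), (20, y, 29)}

T ⋈ R (natural join on C, D): {(2, 29, 12, r, 13, 12), (2, 29, 12, r, 20, 29), (2, 29, 17, y, 13, 12), (2, 29, 17, y, 20, 29), (2, 29, 30, b, 13, 12), (2, 29, 30, b, 20, 29), (2, 29, 5, u, 13, 12), (2, 29, 5, u, 20, 29), (23, 40, 10, b, 16, 1), (23, 40, 10, b, 28, 14), (23, 40, 10, b, 3, 15), (23, 40, 10, b, 38, 35), (23, 40, 20, t, 16, 1), (23, 40, 20, t, 28, 14), (23, 40, 20, t, 3, 15), (23, 40, 20, t, 38, 35), (23, 40, 28, n, 16, 1), (23, 40, 28, n, 28, 14), (23, 40, 28, n, 3, 15), (23, 40, 28, n, 38, 35), (23, 40, 29, q, 16, 1), (23, 40, 29, q, 28, 14), (23, 40, 29, q, 3, 15), (23, 40, 29, q, 38, 35), (23, 40, 32, k, 16, 1), (23, 40, 32, k, 28, 14), (23, 40, 32, k, 3, 15), (23, 40, 32, k, 38, 35)}
(T ⋈ R) ⋈ S (natural join on F): {(2, 29, 12, r, 20, 29, t), (2, 29, 17, y, 20, 29, t), (2, 29, 30, b, 20, 29, t), (2, 29, 5, u, 20, 29, t), (23, 40, 10, b, 38, 35, s), (23, 40, 10, b, 38, 35, w), (23, 40, 20, t, 38, 35, s), (23, 40, 20, t, 38, 35, w), (23, 40, 28, n, 38, 35, s), (23, 40, 28, n, 38, 35, w), (23, 40, 29, q, 38, 35, s), (23, 40, 29, q, 38, 35, w), (23, 40, 32, k, 38, 35, s), (23, 40, 32, k, 38, 35, w)}
Apply σ_{F < 35}; surviving tuples: {(2, 29, 12, r, 20, 29, t), (2, 29, 17, y, 20, 29, t), (2, 29, 30, b, 20, 29, t), (2, 29, 5, u, 20, 29, t)}
Keep only column(s) E, G, F: {(20, b, 29), (20, r, 29), (20, u, 29), (20, y, 29)}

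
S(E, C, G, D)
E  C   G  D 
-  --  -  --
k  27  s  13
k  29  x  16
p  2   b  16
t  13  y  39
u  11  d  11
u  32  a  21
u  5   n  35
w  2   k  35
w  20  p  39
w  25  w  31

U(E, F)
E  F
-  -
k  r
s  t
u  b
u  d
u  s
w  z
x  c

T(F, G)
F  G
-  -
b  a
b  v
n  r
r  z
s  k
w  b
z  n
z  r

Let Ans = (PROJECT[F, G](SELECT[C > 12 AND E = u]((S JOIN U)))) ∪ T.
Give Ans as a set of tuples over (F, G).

Natural join on E: {(k, 27, s, 13, r), (k, 29, x, 16, r), (u, 11, d, 11, b), (u, 11, d, 11, d), (u, 11, d, 11, s), (u, 32, a, 21, b), (u, 32, a, 21, d), (u, 32, a, 21, s), (u, 5, n, 35, b), (u, 5, n, 35, d), (u, 5, n, 35, s), (w, 2, k, 35, z), (w, 20, p, 39, z), (w, 25, w, 31, z)}
Apply σ_{C > 12 AND E = u}; surviving tuples: {(u, 32, a, 21, b), (u, 32, a, 21, d), (u, 32, a, 21, s)}
π[F, G]: project onto (F, G) → {(b, a), (d, a), (s, a)}
Taking the union: {(b, a), (b, v), (d, a), (n, r), (r, z), (s, a), (s, k), (w, b), (z, n), (z, r)}

{(b, a), (b, v), (d, a), (n, r), (r, z), (s, a), (s, k), (w, b), (z, n), (z, r)}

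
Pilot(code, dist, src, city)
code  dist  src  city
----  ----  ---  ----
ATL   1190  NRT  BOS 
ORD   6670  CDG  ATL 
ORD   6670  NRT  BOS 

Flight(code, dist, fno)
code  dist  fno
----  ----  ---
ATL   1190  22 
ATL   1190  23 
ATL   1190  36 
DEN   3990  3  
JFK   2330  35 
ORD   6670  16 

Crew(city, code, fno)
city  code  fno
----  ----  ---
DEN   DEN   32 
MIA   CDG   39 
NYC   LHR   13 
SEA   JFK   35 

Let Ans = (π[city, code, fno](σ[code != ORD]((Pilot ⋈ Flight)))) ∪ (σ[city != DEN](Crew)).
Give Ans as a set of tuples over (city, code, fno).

Pilot ⋈ Flight (natural join on code, dist): {(ATL, 1190, NRT, BOS, 22), (ATL, 1190, NRT, BOS, 23), (ATL, 1190, NRT, BOS, 36), (ORD, 6670, CDG, ATL, 16), (ORD, 6670, NRT, BOS, 16)}
Apply σ_{code != ORD}; surviving tuples: {(ATL, 1190, NRT, BOS, 22), (ATL, 1190, NRT, BOS, 23), (ATL, 1190, NRT, BOS, 36)}
Projecting to city, code, fno: {(BOS, ATL, 22), (BOS, ATL, 23), (BOS, ATL, 36)}
Apply σ_{city != DEN}; surviving tuples: {(MIA, CDG, 39), (NYC, LHR, 13), (SEA, JFK, 35)}
Set union of the two operands is {(BOS, ATL, 22), (BOS, ATL, 23), (BOS, ATL, 36), (MIA, CDG, 39), (NYC, LHR, 13), (SEA, JFK, 35)}.

{(BOS, ATL, 22), (BOS, ATL, 23), (BOS, ATL, 36), (MIA, CDG, 39), (NYC, LHR, 13), (SEA, JFK, 35)}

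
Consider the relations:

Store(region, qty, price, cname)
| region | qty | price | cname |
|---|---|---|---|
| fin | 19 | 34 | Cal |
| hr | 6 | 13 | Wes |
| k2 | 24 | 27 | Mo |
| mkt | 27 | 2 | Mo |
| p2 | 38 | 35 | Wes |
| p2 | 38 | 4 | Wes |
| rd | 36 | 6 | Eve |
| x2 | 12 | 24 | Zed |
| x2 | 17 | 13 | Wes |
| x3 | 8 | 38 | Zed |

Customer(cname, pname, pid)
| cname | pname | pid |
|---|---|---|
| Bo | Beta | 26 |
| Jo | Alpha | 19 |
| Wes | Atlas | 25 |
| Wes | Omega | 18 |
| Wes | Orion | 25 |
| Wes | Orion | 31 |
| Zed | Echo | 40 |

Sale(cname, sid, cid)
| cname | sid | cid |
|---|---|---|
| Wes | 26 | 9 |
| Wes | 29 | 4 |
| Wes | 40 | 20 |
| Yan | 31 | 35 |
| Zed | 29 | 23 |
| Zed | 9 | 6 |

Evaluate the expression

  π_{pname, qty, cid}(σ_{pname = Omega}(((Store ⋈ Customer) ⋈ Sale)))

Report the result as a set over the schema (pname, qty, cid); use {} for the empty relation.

{(Omega, 17, 20), (Omega, 17, 4), (Omega, 17, 9), (Omega, 38, 20), (Omega, 38, 4), (Omega, 38, 9), (Omega, 6, 20), (Omega, 6, 4), (Omega, 6, 9)}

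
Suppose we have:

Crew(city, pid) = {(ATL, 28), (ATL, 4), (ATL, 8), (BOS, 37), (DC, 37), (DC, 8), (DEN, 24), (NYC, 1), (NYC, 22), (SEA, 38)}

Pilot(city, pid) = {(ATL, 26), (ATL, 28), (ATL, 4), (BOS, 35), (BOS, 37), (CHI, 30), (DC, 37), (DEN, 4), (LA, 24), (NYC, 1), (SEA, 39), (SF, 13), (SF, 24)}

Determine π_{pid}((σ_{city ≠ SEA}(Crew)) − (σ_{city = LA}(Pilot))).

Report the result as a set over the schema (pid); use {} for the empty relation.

{1, 22, 24, 28, 37, 4, 8}

Filtering on city ≠ SEA leaves {(ATL, 28), (ATL, 4), (ATL, 8), (BOS, 37), (DC, 37), (DC, 8), (DEN, 24), (NYC, 1), (NYC, 22)}.
Filtering on city = LA leaves {(LA, 24)}.
Set difference of the two operands is {(ATL, 28), (ATL, 4), (ATL, 8), (BOS, 37), (DC, 37), (DC, 8), (DEN, 24), (NYC, 1), (NYC, 22)}.
π_{pid} gives {1, 22, 24, 28, 37, 4, 8} (2 duplicate(s) eliminated).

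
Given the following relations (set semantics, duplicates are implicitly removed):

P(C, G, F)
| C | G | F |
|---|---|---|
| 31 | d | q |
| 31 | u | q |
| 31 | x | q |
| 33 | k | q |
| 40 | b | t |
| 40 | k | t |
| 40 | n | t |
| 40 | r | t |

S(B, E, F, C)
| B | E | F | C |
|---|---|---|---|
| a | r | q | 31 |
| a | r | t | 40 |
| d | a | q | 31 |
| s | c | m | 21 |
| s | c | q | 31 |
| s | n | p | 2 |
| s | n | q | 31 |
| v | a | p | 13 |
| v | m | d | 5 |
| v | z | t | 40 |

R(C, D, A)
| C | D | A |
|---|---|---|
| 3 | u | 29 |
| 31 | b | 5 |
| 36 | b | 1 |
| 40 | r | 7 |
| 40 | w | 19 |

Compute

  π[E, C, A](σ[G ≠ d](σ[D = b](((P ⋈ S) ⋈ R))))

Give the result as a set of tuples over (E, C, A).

{(a, 31, 5), (c, 31, 5), (n, 31, 5), (r, 31, 5)}

P ⋈ S (natural join on C, F): {(31, d, q, a, r), (31, d, q, d, a), (31, d, q, s, c), (31, d, q, s, n), (31, u, q, a, r), (31, u, q, d, a), (31, u, q, s, c), (31, u, q, s, n), (31, x, q, a, r), (31, x, q, d, a), (31, x, q, s, c), (31, x, q, s, n), (40, b, t, a, r), (40, b, t, v, z), (40, k, t, a, r), (40, k, t, v, z), (40, n, t, a, r), (40, n, t, v, z), (40, r, t, a, r), (40, r, t, v, z)}
(P ⋈ S) ⋈ R (natural join on C): {(31, d, q, a, r, b, 5), (31, d, q, d, a, b, 5), (31, d, q, s, c, b, 5), (31, d, q, s, n, b, 5), (31, u, q, a, r, b, 5), (31, u, q, d, a, b, 5), (31, u, q, s, c, b, 5), (31, u, q, s, n, b, 5), (31, x, q, a, r, b, 5), (31, x, q, d, a, b, 5), (31, x, q, s, c, b, 5), (31, x, q, s, n, b, 5), (40, b, t, a, r, r, 7), (40, b, t, a, r, w, 19), (40, b, t, v, z, r, 7), (40, b, t, v, z, w, 19), (40, k, t, a, r, r, 7), (40, k, t, a, r, w, 19), (40, k, t, v, z, r, 7), (40, k, t, v, z, w, 19), (40, n, t, a, r, r, 7), (40, n, t, a, r, w, 19), (40, n, t, v, z, r, 7), (40, n, t, v, z, w, 19), (40, r, t, a, r, r, 7), (40, r, t, a, r, w, 19), (40, r, t, v, z, r, 7), (40, r, t, v, z, w, 19)}
σ[D = b]: keep tuples satisfying D = b → {(31, d, q, a, r, b, 5), (31, d, q, d, a, b, 5), (31, d, q, s, c, b, 5), (31, d, q, s, n, b, 5), (31, u, q, a, r, b, 5), (31, u, q, d, a, b, 5), (31, u, q, s, c, b, 5), (31, u, q, s, n, b, 5), (31, x, q, a, r, b, 5), (31, x, q, d, a, b, 5), (31, x, q, s, c, b, 5), (31, x, q, s, n, b, 5)}
σ[G ≠ d]: keep tuples satisfying G ≠ d → {(31, u, q, a, r, b, 5), (31, u, q, d, a, b, 5), (31, u, q, s, c, b, 5), (31, u, q, s, n, b, 5), (31, x, q, a, r, b, 5), (31, x, q, d, a, b, 5), (31, x, q, s, c, b, 5), (31, x, q, s, n, b, 5)}
Keep only column(s) E, C, A (4 duplicate(s) eliminated): {(a, 31, 5), (c, 31, 5), (n, 31, 5), (r, 31, 5)}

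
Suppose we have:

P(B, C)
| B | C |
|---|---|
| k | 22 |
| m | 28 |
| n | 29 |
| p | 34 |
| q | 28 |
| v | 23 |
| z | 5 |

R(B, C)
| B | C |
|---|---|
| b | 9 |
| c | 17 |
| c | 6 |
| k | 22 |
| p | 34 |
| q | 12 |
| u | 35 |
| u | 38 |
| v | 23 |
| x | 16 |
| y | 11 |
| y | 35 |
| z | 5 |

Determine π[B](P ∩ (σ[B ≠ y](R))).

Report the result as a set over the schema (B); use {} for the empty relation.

Filtering on B ≠ y leaves {(b, 9), (c, 17), (c, 6), (k, 22), (p, 34), (q, 12), (u, 35), (u, 38), (v, 23), (x, 16), (z, 5)}.
Taking the intersection: {(k, 22), (p, 34), (v, 23), (z, 5)}
π_{B} gives {k, p, v, z}.

{k, p, v, z}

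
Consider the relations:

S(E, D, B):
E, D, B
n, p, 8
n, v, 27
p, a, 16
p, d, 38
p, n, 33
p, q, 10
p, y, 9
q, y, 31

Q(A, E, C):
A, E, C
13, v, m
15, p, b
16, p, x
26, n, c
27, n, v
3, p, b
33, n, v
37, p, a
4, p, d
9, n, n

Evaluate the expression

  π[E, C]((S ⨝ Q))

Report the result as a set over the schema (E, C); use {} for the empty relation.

Natural join on E: {(n, p, 8, 26, c), (n, p, 8, 27, v), (n, p, 8, 33, v), (n, p, 8, 9, n), (n, v, 27, 26, c), (n, v, 27, 27, v), (n, v, 27, 33, v), (n, v, 27, 9, n), (p, a, 16, 15, b), (p, a, 16, 16, x), (p, a, 16, 3, b), (p, a, 16, 37, a), (p, a, 16, 4, d), (p, d, 38, 15, b), (p, d, 38, 16, x), (p, d, 38, 3, b), (p, d, 38, 37, a), (p, d, 38, 4, d), (p, n, 33, 15, b), (p, n, 33, 16, x), (p, n, 33, 3, b), (p, n, 33, 37, a), (p, n, 33, 4, d), (p, q, 10, 15, b), (p, q, 10, 16, x), (p, q, 10, 3, b), (p, q, 10, 37, a), (p, q, 10, 4, d), (p, y, 9, 15, b), (p, y, 9, 16, x), (p, y, 9, 3, b), (p, y, 9, 37, a), (p, y, 9, 4, d)}
π_{E, C} gives {(n, c), (n, n), (n, v), (p, a), (p, b), (p, d), (p, x)} (26 duplicate(s) eliminated).

{(n, c), (n, n), (n, v), (p, a), (p, b), (p, d), (p, x)}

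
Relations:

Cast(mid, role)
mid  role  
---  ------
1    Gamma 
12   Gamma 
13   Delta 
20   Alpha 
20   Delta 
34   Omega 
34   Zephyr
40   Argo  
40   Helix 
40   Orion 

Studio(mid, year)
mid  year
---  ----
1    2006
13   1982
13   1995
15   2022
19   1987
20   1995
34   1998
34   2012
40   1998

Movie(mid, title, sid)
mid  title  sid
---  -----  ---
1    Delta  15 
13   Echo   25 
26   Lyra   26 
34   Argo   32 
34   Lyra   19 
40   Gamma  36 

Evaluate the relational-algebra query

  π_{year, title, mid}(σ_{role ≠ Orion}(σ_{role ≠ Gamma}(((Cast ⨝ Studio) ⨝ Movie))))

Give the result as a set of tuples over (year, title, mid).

Natural join on mid: {(1, Gamma, 2006), (13, Delta, 1982), (13, Delta, 1995), (20, Alpha, 1995), (20, Delta, 1995), (34, Omega, 1998), (34, Omega, 2012), (34, Zephyr, 1998), (34, Zephyr, 2012), (40, Argo, 1998), (40, Helix, 1998), (40, Orion, 1998)}
Natural join on mid: {(1, Gamma, 2006, Delta, 15), (13, Delta, 1982, Echo, 25), (13, Delta, 1995, Echo, 25), (34, Omega, 1998, Argo, 32), (34, Omega, 1998, Lyra, 19), (34, Omega, 2012, Argo, 32), (34, Omega, 2012, Lyra, 19), (34, Zephyr, 1998, Argo, 32), (34, Zephyr, 1998, Lyra, 19), (34, Zephyr, 2012, Argo, 32), (34, Zephyr, 2012, Lyra, 19), (40, Argo, 1998, Gamma, 36), (40, Helix, 1998, Gamma, 36), (40, Orion, 1998, Gamma, 36)}
Apply σ_{role ≠ Gamma}; surviving tuples: {(13, Delta, 1982, Echo, 25), (13, Delta, 1995, Echo, 25), (34, Omega, 1998, Argo, 32), (34, Omega, 1998, Lyra, 19), (34, Omega, 2012, Argo, 32), (34, Omega, 2012, Lyra, 19), (34, Zephyr, 1998, Argo, 32), (34, Zephyr, 1998, Lyra, 19), (34, Zephyr, 2012, Argo, 32), (34, Zephyr, 2012, Lyra, 19), (40, Argo, 1998, Gamma, 36), (40, Helix, 1998, Gamma, 36), (40, Orion, 1998, Gamma, 36)}
Apply σ_{role ≠ Orion}; surviving tuples: {(13, Delta, 1982, Echo, 25), (13, Delta, 1995, Echo, 25), (34, Omega, 1998, Argo, 32), (34, Omega, 1998, Lyra, 19), (34, Omega, 2012, Argo, 32), (34, Omega, 2012, Lyra, 19), (34, Zephyr, 1998, Argo, 32), (34, Zephyr, 1998, Lyra, 19), (34, Zephyr, 2012, Argo, 32), (34, Zephyr, 2012, Lyra, 19), (40, Argo, 1998, Gamma, 36), (40, Helix, 1998, Gamma, 36)}
Projecting to year, title, mid (5 duplicate(s) eliminated): {(1982, Echo, 13), (1995, Echo, 13), (1998, Argo, 34), (1998, Gamma, 40), (1998, Lyra, 34), (2012, Argo, 34), (2012, Lyra, 34)}

{(1982, Echo, 13), (1995, Echo, 13), (1998, Argo, 34), (1998, Gamma, 40), (1998, Lyra, 34), (2012, Argo, 34), (2012, Lyra, 34)}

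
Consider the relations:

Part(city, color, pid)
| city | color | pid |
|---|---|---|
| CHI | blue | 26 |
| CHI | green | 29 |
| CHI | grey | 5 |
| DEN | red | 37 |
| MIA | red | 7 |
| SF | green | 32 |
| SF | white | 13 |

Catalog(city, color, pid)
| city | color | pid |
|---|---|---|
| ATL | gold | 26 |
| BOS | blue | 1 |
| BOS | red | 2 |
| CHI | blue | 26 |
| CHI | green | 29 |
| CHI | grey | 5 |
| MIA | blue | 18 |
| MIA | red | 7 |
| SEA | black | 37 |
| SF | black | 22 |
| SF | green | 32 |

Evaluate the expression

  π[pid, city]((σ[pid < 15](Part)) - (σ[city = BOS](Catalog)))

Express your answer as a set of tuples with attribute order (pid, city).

{(13, SF), (5, CHI), (7, MIA)}

σ[pid < 15]: keep tuples satisfying pid < 15 → {(CHI, grey, 5), (MIA, red, 7), (SF, white, 13)}
σ[city = BOS]: keep tuples satisfying city = BOS → {(BOS, blue, 1), (BOS, red, 2)}
Difference: {(CHI, grey, 5), (MIA, red, 7), (SF, white, 13)} with {(BOS, blue, 1), (BOS, red, 2)} → {(CHI, grey, 5), (MIA, red, 7), (SF, white, 13)}
Projecting to pid, city: {(13, SF), (5, CHI), (7, MIA)}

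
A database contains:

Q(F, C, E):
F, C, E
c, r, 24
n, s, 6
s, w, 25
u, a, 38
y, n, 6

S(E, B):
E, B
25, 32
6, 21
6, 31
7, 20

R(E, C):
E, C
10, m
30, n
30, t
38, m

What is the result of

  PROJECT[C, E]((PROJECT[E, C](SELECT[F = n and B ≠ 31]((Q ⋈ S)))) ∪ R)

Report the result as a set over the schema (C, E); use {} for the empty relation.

Joining Q and S on E yields {(n, s, 6, 21), (n, s, 6, 31), (s, w, 25, 32), (y, n, 6, 21), (y, n, 6, 31)}.
σ[F = n and B ≠ 31]: keep tuples satisfying F = n and B ≠ 31 → {(n, s, 6, 21)}
π_{E, C} gives {(6, s)}.
Set union of the two operands is {(10, m), (30, n), (30, t), (38, m), (6, s)}.
π_{C, E} gives {(m, 10), (m, 38), (n, 30), (s, 6), (t, 30)}.

{(m, 10), (m, 38), (n, 30), (s, 6), (t, 30)}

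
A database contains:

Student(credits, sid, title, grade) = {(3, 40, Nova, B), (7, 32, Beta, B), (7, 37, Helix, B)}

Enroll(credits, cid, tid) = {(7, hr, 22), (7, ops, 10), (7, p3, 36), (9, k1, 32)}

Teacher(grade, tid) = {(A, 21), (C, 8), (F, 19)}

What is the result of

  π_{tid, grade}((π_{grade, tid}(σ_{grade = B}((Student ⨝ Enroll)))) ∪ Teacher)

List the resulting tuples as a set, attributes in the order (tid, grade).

{(10, B), (19, F), (21, A), (22, B), (36, B), (8, C)}

Student ⋈ Enroll (natural join on credits): {(7, 32, Beta, B, hr, 22), (7, 32, Beta, B, ops, 10), (7, 32, Beta, B, p3, 36), (7, 37, Helix, B, hr, 22), (7, 37, Helix, B, ops, 10), (7, 37, Helix, B, p3, 36)}
Filtering on grade = B leaves {(7, 32, Beta, B, hr, 22), (7, 32, Beta, B, ops, 10), (7, 32, Beta, B, p3, 36), (7, 37, Helix, B, hr, 22), (7, 37, Helix, B, ops, 10), (7, 37, Helix, B, p3, 36)}.
π_{grade, tid} gives {(B, 10), (B, 22), (B, 36)} (3 duplicate(s) eliminated).
Taking the union: {(A, 21), (B, 10), (B, 22), (B, 36), (C, 8), (F, 19)}
π_{tid, grade} gives {(10, B), (19, F), (21, A), (22, B), (36, B), (8, C)}.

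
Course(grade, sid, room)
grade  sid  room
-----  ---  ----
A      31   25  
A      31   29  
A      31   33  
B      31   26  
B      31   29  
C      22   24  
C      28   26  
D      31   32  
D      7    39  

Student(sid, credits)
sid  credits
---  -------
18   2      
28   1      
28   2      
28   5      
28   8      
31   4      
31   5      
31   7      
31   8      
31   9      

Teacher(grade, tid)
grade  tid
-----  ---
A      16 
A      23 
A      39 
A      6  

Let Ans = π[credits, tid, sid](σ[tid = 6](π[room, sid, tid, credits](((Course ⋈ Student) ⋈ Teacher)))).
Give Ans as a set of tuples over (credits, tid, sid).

Natural join on sid: {(A, 31, 25, 4), (A, 31, 25, 5), (A, 31, 25, 7), (A, 31, 25, 8), (A, 31, 25, 9), (A, 31, 29, 4), (A, 31, 29, 5), (A, 31, 29, 7), (A, 31, 29, 8), (A, 31, 29, 9), (A, 31, 33, 4), (A, 31, 33, 5), (A, 31, 33, 7), (A, 31, 33, 8), (A, 31, 33, 9), (B, 31, 26, 4), (B, 31, 26, 5), (B, 31, 26, 7), (B, 31, 26, 8), (B, 31, 26, 9), (B, 31, 29, 4), (B, 31, 29, 5), (B, 31, 29, 7), (B, 31, 29, 8), (B, 31, 29, 9), (C, 28, 26, 1), (C, 28, 26, 2), (C, 28, 26, 5), (C, 28, 26, 8), (D, 31, 32, 4), (D, 31, 32, 5), (D, 31, 32, 7), (D, 31, 32, 8), (D, 31, 32, 9)}
Natural join on grade: {(A, 31, 25, 4, 16), (A, 31, 25, 4, 23), (A, 31, 25, 4, 39), (A, 31, 25, 4, 6), (A, 31, 25, 5, 16), (A, 31, 25, 5, 23), (A, 31, 25, 5, 39), (A, 31, 25, 5, 6), (A, 31, 25, 7, 16), (A, 31, 25, 7, 23), (A, 31, 25, 7, 39), (A, 31, 25, 7, 6), (A, 31, 25, 8, 16), (A, 31, 25, 8, 23), (A, 31, 25, 8, 39), (A, 31, 25, 8, 6), (A, 31, 25, 9, 16), (A, 31, 25, 9, 23), (A, 31, 25, 9, 39), (A, 31, 25, 9, 6), (A, 31, 29, 4, 16), (A, 31, 29, 4, 23), (A, 31, 29, 4, 39), (A, 31, 29, 4, 6), (A, 31, 29, 5, 16), (A, 31, 29, 5, 23), (A, 31, 29, 5, 39), (A, 31, 29, 5, 6), (A, 31, 29, 7, 16), (A, 31, 29, 7, 23), (A, 31, 29, 7, 39), (A, 31, 29, 7, 6), (A, 31, 29, 8, 16), (A, 31, 29, 8, 23), (A, 31, 29, 8, 39), (A, 31, 29, 8, 6), (A, 31, 29, 9, 16), (A, 31, 29, 9, 23), (A, 31, 29, 9, 39), (A, 31, 29, 9, 6), (A, 31, 33, 4, 16), (A, 31, 33, 4, 23), (A, 31, 33, 4, 39), (A, 31, 33, 4, 6), (A, 31, 33, 5, 16), (A, 31, 33, 5, 23), (A, 31, 33, 5, 39), (A, 31, 33, 5, 6), (A, 31, 33, 7, 16), (A, 31, 33, 7, 23), (A, 31, 33, 7, 39), (A, 31, 33, 7, 6), (A, 31, 33, 8, 16), (A, 31, 33, 8, 23), (A, 31, 33, 8, 39), (A, 31, 33, 8, 6), (A, 31, 33, 9, 16), (A, 31, 33, 9, 23), (A, 31, 33, 9, 39), (A, 31, 33, 9, 6)}
Projecting to room, sid, tid, credits: {(25, 31, 16, 4), (25, 31, 16, 5), (25, 31, 16, 7), (25, 31, 16, 8), (25, 31, 16, 9), (25, 31, 23, 4), (25, 31, 23, 5), (25, 31, 23, 7), (25, 31, 23, 8), (25, 31, 23, 9), (25, 31, 39, 4), (25, 31, 39, 5), (25, 31, 39, 7), (25, 31, 39, 8), (25, 31, 39, 9), (25, 31, 6, 4), (25, 31, 6, 5), (25, 31, 6, 7), (25, 31, 6, 8), (25, 31, 6, 9), (29, 31, 16, 4), (29, 31, 16, 5), (29, 31, 16, 7), (29, 31, 16, 8), (29, 31, 16, 9), (29, 31, 23, 4), (29, 31, 23, 5), (29, 31, 23, 7), (29, 31, 23, 8), (29, 31, 23, 9), (29, 31, 39, 4), (29, 31, 39, 5), (29, 31, 39, 7), (29, 31, 39, 8), (29, 31, 39, 9), (29, 31, 6, 4), (29, 31, 6, 5), (29, 31, 6, 7), (29, 31, 6, 8), (29, 31, 6, 9), (33, 31, 16, 4), (33, 31, 16, 5), (33, 31, 16, 7), (33, 31, 16, 8), (33, 31, 16, 9), (33, 31, 23, 4), (33, 31, 23, 5), (33, 31, 23, 7), (33, 31, 23, 8), (33, 31, 23, 9), (33, 31, 39, 4), (33, 31, 39, 5), (33, 31, 39, 7), (33, 31, 39, 8), (33, 31, 39, 9), (33, 31, 6, 4), (33, 31, 6, 5), (33, 31, 6, 7), (33, 31, 6, 8), (33, 31, 6, 9)}
Selection tid = 6: {(25, 31, 6, 4), (25, 31, 6, 5), (25, 31, 6, 7), (25, 31, 6, 8), (25, 31, 6, 9), (29, 31, 6, 4), (29, 31, 6, 5), (29, 31, 6, 7), (29, 31, 6, 8), (29, 31, 6, 9), (33, 31, 6, 4), (33, 31, 6, 5), (33, 31, 6, 7), (33, 31, 6, 8), (33, 31, 6, 9)}
Projecting to credits, tid, sid (10 duplicate(s) eliminated): {(4, 6, 31), (5, 6, 31), (7, 6, 31), (8, 6, 31), (9, 6, 31)}

{(4, 6, 31), (5, 6, 31), (7, 6, 31), (8, 6, 31), (9, 6, 31)}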